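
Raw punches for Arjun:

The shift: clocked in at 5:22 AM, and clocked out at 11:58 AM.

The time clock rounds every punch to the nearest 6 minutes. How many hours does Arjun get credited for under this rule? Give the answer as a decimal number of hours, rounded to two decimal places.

The shift: in 5:22 AM→5:24 AM, out 11:58 AM→12:00 PM; 6 h 36 min

6.60 hours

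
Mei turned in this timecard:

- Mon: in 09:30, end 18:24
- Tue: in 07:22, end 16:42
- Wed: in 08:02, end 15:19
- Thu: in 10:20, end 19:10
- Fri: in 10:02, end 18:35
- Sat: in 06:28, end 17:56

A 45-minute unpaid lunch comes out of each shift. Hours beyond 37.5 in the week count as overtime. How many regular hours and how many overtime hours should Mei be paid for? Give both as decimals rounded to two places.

Mon: 09:30–18:24 = 8 h 54 min; less 45 min break → 8 h 9 min
Tue: 07:22–16:42 = 9 h 20 min; less 45 min break → 8 h 35 min
Wed: 08:02–15:19 = 7 h 17 min; less 45 min break → 6 h 32 min
Thu: 10:20–19:10 = 8 h 50 min; less 45 min break → 8 h 5 min
Fri: 10:02–18:35 = 8 h 33 min; less 45 min break → 7 h 48 min
Sat: 06:28–17:56 = 11 h 28 min; less 45 min break → 10 h 43 min
Total worked: 49 h 52 min = 49.87 h.
Threshold 37.5 h → overtime 12 h 22 min, regular 37 h 30 min.

Regular 37.50 hours, overtime 12.37 hours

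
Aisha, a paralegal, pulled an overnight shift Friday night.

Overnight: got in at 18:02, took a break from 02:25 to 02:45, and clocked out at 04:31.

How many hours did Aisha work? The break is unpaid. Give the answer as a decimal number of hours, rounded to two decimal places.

10.15 hours

Overnight: 18:02 → midnight = 5 h 58 min; midnight → 04:31 = 4 h 31 min; span 10 h 29 min; less 20 min break → 10 h 9 min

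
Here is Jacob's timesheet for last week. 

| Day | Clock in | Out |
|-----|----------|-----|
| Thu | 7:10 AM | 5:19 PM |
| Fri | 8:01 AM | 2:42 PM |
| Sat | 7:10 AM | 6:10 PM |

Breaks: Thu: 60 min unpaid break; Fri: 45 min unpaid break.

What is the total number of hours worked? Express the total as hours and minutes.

26 h 5 min

Thu: 7:10 AM–5:19 PM = 10 h 9 min; less 60 min break → 9 h 9 min
Fri: 8:01 AM–2:42 PM = 6 h 41 min; less 45 min break → 5 h 56 min
Sat: 7:10 AM–6:10 PM = 11 h 0 min
Total: 9 h 9 min + 5 h 56 min + 11 h 0 min = 26 h 5 min.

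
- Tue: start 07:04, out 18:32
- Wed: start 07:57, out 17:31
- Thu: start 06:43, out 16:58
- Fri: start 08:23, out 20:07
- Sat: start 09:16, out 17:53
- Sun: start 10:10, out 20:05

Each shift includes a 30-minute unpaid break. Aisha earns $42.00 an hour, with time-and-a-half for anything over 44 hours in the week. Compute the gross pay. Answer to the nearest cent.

$2764.65

Tue: 07:04–18:32 = 11 h 28 min; less 30 min break → 10 h 58 min
Wed: 07:57–17:31 = 9 h 34 min; less 30 min break → 9 h 4 min
Thu: 06:43–16:58 = 10 h 15 min; less 30 min break → 9 h 45 min
Fri: 08:23–20:07 = 11 h 44 min; less 30 min break → 11 h 14 min
Sat: 09:16–17:53 = 8 h 37 min; less 30 min break → 8 h 7 min
Sun: 10:10–20:05 = 9 h 55 min; less 30 min break → 9 h 25 min
Total worked: 58 h 33 min = 3513 min.
Regular 44 h 0 min = 2640 min at $42.00/h; overtime 14 h 33 min = 873 min at $63.00/h.
Pay = (2640 × $42.00 + 873 × $63.00) ÷ 60 = $2764.65.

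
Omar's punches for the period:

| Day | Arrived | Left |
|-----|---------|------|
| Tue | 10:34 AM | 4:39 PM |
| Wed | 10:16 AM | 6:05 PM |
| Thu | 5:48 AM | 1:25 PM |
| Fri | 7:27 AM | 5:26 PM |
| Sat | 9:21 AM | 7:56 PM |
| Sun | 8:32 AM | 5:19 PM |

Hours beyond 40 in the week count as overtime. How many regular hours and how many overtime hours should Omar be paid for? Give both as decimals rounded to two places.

Regular 40.00 hours, overtime 10.87 hours

Tue: 10:34 AM–4:39 PM = 6 h 5 min
Wed: 10:16 AM–6:05 PM = 7 h 49 min
Thu: 5:48 AM–1:25 PM = 7 h 37 min
Fri: 7:27 AM–5:26 PM = 9 h 59 min
Sat: 9:21 AM–7:56 PM = 10 h 35 min
Sun: 8:32 AM–5:19 PM = 8 h 47 min
Total worked: 50 h 52 min = 50.87 h.
Threshold 40 h → overtime 10 h 52 min, regular 40 h 0 min.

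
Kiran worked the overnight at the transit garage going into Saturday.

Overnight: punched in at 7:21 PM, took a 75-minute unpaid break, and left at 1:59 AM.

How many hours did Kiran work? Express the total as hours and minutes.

5 h 23 min

Overnight: 7:21 PM → midnight = 4 h 39 min; midnight → 1:59 AM = 1 h 59 min; span 6 h 38 min; less 75 min break → 5 h 23 min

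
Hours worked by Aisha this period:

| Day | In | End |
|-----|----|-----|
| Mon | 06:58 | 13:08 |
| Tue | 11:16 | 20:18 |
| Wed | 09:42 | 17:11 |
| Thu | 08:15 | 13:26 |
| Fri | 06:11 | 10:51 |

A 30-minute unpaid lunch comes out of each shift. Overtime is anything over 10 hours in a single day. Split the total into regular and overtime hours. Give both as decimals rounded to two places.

Mon: 06:58–13:08 = 6 h 10 min; less 30 min break → 5 h 40 min
Tue: 11:16–20:18 = 9 h 2 min; less 30 min break → 8 h 32 min
Wed: 09:42–17:11 = 7 h 29 min; less 30 min break → 6 h 59 min
Thu: 08:15–13:26 = 5 h 11 min; less 30 min break → 4 h 41 min
Fri: 06:11–10:51 = 4 h 40 min; less 30 min break → 4 h 10 min
Mon reg 5 h 40 min / OT 0 h 0 min; Tue reg 8 h 32 min / OT 0 h 0 min; Wed reg 6 h 59 min / OT 0 h 0 min; Thu reg 4 h 41 min / OT 0 h 0 min; Fri reg 4 h 10 min / OT 0 h 0 min.
Totals: regular 30 h 2 min, overtime 0 h 0 min.

Regular 30.03 hours, overtime 0.00 hours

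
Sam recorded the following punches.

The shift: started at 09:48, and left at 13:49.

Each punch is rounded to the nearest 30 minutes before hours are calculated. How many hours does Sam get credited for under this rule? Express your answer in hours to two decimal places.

4.00 hours

The shift: in 09:48→10:00, out 13:49→14:00; 4 h 0 min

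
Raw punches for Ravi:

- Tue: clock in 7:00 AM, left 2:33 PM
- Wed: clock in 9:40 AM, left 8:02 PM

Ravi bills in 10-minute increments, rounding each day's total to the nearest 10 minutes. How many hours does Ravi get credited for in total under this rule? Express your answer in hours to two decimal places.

Tue: 7:00 AM–2:33 PM = 7 h 33 min → rounds to 7 h 30 min
Wed: 9:40 AM–8:02 PM = 10 h 22 min → rounds to 10 h 20 min
Total credited: 17 h 50 min.

17.83 hours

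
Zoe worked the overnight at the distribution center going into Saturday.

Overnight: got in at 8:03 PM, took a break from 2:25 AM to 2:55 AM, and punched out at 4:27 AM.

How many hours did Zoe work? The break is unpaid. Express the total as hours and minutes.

7 h 54 min

Overnight: 8:03 PM → midnight = 3 h 57 min; midnight → 4:27 AM = 4 h 27 min; span 8 h 24 min; less 30 min break → 7 h 54 min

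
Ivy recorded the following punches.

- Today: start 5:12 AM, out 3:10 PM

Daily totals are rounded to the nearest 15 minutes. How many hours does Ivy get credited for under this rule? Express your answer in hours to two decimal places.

Today: 5:12 AM–3:10 PM = 9 h 58 min → rounds to 10 h 0 min

10.00 hours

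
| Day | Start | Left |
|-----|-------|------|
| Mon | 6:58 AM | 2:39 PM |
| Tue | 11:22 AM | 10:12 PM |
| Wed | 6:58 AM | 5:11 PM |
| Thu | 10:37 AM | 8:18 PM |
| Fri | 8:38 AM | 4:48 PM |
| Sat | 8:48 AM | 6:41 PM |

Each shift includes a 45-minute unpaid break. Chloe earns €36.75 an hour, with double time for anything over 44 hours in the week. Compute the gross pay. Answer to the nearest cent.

Mon: 6:58 AM–2:39 PM = 7 h 41 min; less 45 min break → 6 h 56 min
Tue: 11:22 AM–10:12 PM = 10 h 50 min; less 45 min break → 10 h 5 min
Wed: 6:58 AM–5:11 PM = 10 h 13 min; less 45 min break → 9 h 28 min
Thu: 10:37 AM–8:18 PM = 9 h 41 min; less 45 min break → 8 h 56 min
Fri: 8:38 AM–4:48 PM = 8 h 10 min; less 45 min break → 7 h 25 min
Sat: 8:48 AM–6:41 PM = 9 h 53 min; less 45 min break → 9 h 8 min
Total worked: 51 h 58 min = 3118 min.
Regular 44 h 0 min = 2640 min at €36.75/h; overtime 7 h 58 min = 478 min at €73.50/h.
Pay = (2640 × €36.75 + 478 × €73.50) ÷ 60 = €2202.55.

€2202.55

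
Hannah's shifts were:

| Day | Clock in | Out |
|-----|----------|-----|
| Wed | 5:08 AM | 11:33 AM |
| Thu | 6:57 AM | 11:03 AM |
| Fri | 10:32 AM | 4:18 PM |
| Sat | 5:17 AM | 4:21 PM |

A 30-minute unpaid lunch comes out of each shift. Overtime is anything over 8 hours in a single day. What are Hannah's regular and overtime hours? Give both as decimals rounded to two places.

Regular 22.78 hours, overtime 2.57 hours

Wed: 5:08 AM–11:33 AM = 6 h 25 min; less 30 min break → 5 h 55 min
Thu: 6:57 AM–11:03 AM = 4 h 6 min; less 30 min break → 3 h 36 min
Fri: 10:32 AM–4:18 PM = 5 h 46 min; less 30 min break → 5 h 16 min
Sat: 5:17 AM–4:21 PM = 11 h 4 min; less 30 min break → 10 h 34 min
Wed reg 5 h 55 min / OT 0 h 0 min; Thu reg 3 h 36 min / OT 0 h 0 min; Fri reg 5 h 16 min / OT 0 h 0 min; Sat reg 8 h 0 min / OT 2 h 34 min.
Totals: regular 22 h 47 min, overtime 2 h 34 min.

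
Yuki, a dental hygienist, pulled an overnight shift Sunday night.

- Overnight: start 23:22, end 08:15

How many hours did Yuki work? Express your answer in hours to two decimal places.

Overnight: 23:22 → midnight = 0 h 38 min; midnight → 08:15 = 8 h 15 min; span 8 h 53 min

8.88 hours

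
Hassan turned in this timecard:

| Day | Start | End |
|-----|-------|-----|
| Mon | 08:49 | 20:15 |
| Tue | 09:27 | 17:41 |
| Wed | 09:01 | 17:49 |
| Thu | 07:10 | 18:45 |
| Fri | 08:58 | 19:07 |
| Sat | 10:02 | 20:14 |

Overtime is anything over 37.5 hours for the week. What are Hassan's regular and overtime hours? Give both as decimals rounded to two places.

Regular 37.50 hours, overtime 22.90 hours

Mon: 08:49–20:15 = 11 h 26 min
Tue: 09:27–17:41 = 8 h 14 min
Wed: 09:01–17:49 = 8 h 48 min
Thu: 07:10–18:45 = 11 h 35 min
Fri: 08:58–19:07 = 10 h 9 min
Sat: 10:02–20:14 = 10 h 12 min
Total worked: 60 h 24 min = 60.40 h.
Threshold 37.5 h → overtime 22 h 54 min, regular 37 h 30 min.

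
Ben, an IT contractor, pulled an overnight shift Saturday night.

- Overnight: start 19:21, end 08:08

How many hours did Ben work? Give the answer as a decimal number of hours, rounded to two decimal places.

Overnight: 19:21 → midnight = 4 h 39 min; midnight → 08:08 = 8 h 8 min; span 12 h 47 min

12.78 hours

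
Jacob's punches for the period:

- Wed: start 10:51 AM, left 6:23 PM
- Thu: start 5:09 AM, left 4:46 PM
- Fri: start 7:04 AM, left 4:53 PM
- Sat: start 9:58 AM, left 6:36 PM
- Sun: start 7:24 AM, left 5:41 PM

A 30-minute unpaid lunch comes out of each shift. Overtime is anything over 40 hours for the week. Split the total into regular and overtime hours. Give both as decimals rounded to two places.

Wed: 10:51 AM–6:23 PM = 7 h 32 min; less 30 min break → 7 h 2 min
Thu: 5:09 AM–4:46 PM = 11 h 37 min; less 30 min break → 11 h 7 min
Fri: 7:04 AM–4:53 PM = 9 h 49 min; less 30 min break → 9 h 19 min
Sat: 9:58 AM–6:36 PM = 8 h 38 min; less 30 min break → 8 h 8 min
Sun: 7:24 AM–5:41 PM = 10 h 17 min; less 30 min break → 9 h 47 min
Total worked: 45 h 23 min = 45.38 h.
Threshold 40 h → overtime 5 h 23 min, regular 40 h 0 min.

Regular 40.00 hours, overtime 5.38 hours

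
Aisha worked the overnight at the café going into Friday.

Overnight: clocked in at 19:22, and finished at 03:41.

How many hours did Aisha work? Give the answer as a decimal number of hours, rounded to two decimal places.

Overnight: 19:22 → midnight = 4 h 38 min; midnight → 03:41 = 3 h 41 min; span 8 h 19 min

8.32 hours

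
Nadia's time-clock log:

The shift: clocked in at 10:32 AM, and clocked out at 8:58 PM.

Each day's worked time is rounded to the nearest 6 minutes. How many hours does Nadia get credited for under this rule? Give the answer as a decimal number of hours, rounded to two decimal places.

10.40 hours

The shift: 10:32 AM–8:58 PM = 10 h 26 min → rounds to 10 h 24 min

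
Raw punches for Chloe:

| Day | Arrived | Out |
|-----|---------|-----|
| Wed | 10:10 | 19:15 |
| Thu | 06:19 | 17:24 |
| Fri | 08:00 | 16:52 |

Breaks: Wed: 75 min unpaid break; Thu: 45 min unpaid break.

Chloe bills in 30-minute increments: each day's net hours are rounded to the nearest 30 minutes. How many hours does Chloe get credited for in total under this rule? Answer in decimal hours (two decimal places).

27.50 hours

Wed: 10:10–19:15 = 9 h 5 min − 75 min = 7 h 50 min → rounds to 8 h 0 min
Thu: 06:19–17:24 = 11 h 5 min − 45 min = 10 h 20 min → rounds to 10 h 30 min
Fri: 08:00–16:52 = 8 h 52 min → rounds to 9 h 0 min
Total credited: 27 h 30 min.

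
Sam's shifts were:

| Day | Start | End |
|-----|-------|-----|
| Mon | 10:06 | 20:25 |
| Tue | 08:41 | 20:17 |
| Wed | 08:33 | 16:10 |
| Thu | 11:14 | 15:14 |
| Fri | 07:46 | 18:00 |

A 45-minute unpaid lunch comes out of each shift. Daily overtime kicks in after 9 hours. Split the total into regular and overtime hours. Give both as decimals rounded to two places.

Regular 37.12 hours, overtime 2.90 hours

Mon: 10:06–20:25 = 10 h 19 min; less 45 min break → 9 h 34 min
Tue: 08:41–20:17 = 11 h 36 min; less 45 min break → 10 h 51 min
Wed: 08:33–16:10 = 7 h 37 min; less 45 min break → 6 h 52 min
Thu: 11:14–15:14 = 4 h 0 min; less 45 min break → 3 h 15 min
Fri: 07:46–18:00 = 10 h 14 min; less 45 min break → 9 h 29 min
Mon reg 9 h 0 min / OT 0 h 34 min; Tue reg 9 h 0 min / OT 1 h 51 min; Wed reg 6 h 52 min / OT 0 h 0 min; Thu reg 3 h 15 min / OT 0 h 0 min; Fri reg 9 h 0 min / OT 0 h 29 min.
Totals: regular 37 h 7 min, overtime 2 h 54 min.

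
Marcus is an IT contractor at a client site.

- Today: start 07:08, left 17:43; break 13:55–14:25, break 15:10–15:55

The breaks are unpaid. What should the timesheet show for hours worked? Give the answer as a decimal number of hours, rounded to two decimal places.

9.33 hours

Today: 07:08–17:43 = 10 h 35 min; less 75 min break → 9 h 20 min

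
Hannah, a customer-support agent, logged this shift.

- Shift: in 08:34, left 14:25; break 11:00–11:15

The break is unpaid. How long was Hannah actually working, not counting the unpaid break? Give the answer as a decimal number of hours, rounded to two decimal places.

Shift: 08:34–14:25 = 5 h 51 min; less 15 min break → 5 h 36 min

5.60 hours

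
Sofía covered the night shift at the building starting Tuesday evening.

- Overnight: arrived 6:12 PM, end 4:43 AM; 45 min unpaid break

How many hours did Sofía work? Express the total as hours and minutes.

9 h 46 min

Overnight: 6:12 PM → midnight = 5 h 48 min; midnight → 4:43 AM = 4 h 43 min; span 10 h 31 min; less 45 min break → 9 h 46 min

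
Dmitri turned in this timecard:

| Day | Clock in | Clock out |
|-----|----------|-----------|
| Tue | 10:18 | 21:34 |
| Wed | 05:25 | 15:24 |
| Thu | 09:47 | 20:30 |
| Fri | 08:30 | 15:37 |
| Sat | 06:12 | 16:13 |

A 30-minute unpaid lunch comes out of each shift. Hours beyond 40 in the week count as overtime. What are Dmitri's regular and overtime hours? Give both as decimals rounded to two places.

Regular 40.00 hours, overtime 6.60 hours

Tue: 10:18–21:34 = 11 h 16 min; less 30 min break → 10 h 46 min
Wed: 05:25–15:24 = 9 h 59 min; less 30 min break → 9 h 29 min
Thu: 09:47–20:30 = 10 h 43 min; less 30 min break → 10 h 13 min
Fri: 08:30–15:37 = 7 h 7 min; less 30 min break → 6 h 37 min
Sat: 06:12–16:13 = 10 h 1 min; less 30 min break → 9 h 31 min
Total worked: 46 h 36 min = 46.60 h.
Threshold 40 h → overtime 6 h 36 min, regular 40 h 0 min.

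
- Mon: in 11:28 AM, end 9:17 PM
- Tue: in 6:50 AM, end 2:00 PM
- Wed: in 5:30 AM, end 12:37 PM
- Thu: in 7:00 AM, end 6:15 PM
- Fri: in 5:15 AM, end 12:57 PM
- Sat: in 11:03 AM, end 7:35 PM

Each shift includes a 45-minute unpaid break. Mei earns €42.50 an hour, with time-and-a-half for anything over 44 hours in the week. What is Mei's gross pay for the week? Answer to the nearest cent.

Mon: 11:28 AM–9:17 PM = 9 h 49 min; less 45 min break → 9 h 4 min
Tue: 6:50 AM–2:00 PM = 7 h 10 min; less 45 min break → 6 h 25 min
Wed: 5:30 AM–12:37 PM = 7 h 7 min; less 45 min break → 6 h 22 min
Thu: 7:00 AM–6:15 PM = 11 h 15 min; less 45 min break → 10 h 30 min
Fri: 5:15 AM–12:57 PM = 7 h 42 min; less 45 min break → 6 h 57 min
Sat: 11:03 AM–7:35 PM = 8 h 32 min; less 45 min break → 7 h 47 min
Total worked: 47 h 5 min = 2825 min.
Regular 44 h 0 min = 2640 min at €42.50/h; overtime 3 h 5 min = 185 min at €63.75/h.
Pay = (2640 × €42.50 + 185 × €63.75) ÷ 60 = €2066.56.

€2066.56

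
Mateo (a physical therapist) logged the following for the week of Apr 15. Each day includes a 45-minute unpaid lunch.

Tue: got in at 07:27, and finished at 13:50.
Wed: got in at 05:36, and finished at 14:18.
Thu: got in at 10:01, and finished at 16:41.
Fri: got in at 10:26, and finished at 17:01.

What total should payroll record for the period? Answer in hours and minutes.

Tue: 07:27–13:50 = 6 h 23 min; less 45 min break → 5 h 38 min
Wed: 05:36–14:18 = 8 h 42 min; less 45 min break → 7 h 57 min
Thu: 10:01–16:41 = 6 h 40 min; less 45 min break → 5 h 55 min
Fri: 10:26–17:01 = 6 h 35 min; less 45 min break → 5 h 50 min
Total: 5 h 38 min + 7 h 57 min + 5 h 55 min + 5 h 50 min = 25 h 20 min.

25 h 20 min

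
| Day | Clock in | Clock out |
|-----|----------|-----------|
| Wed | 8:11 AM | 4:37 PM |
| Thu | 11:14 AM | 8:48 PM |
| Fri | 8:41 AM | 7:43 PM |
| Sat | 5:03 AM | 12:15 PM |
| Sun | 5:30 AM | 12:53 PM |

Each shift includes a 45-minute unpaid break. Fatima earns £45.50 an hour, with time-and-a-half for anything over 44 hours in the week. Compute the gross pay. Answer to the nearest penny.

Wed: 8:11 AM–4:37 PM = 8 h 26 min; less 45 min break → 7 h 41 min
Thu: 11:14 AM–8:48 PM = 9 h 34 min; less 45 min break → 8 h 49 min
Fri: 8:41 AM–7:43 PM = 11 h 2 min; less 45 min break → 10 h 17 min
Sat: 5:03 AM–12:15 PM = 7 h 12 min; less 45 min break → 6 h 27 min
Sun: 5:30 AM–12:53 PM = 7 h 23 min; less 45 min break → 6 h 38 min
Total worked: 39 h 52 min = 2392 min.
Regular 39 h 52 min = 2392 min at £45.50/h; overtime 0 h 0 min = 0 min at £68.25/h.
Pay = (2392 × £45.50 + 0 × £68.25) ÷ 60 = £1813.93.

£1813.93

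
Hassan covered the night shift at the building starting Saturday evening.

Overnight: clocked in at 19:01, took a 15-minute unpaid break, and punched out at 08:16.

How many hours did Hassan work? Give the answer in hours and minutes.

Overnight: 19:01 → midnight = 4 h 59 min; midnight → 08:16 = 8 h 16 min; span 13 h 15 min; less 15 min break → 13 h 0 min

13 h 0 min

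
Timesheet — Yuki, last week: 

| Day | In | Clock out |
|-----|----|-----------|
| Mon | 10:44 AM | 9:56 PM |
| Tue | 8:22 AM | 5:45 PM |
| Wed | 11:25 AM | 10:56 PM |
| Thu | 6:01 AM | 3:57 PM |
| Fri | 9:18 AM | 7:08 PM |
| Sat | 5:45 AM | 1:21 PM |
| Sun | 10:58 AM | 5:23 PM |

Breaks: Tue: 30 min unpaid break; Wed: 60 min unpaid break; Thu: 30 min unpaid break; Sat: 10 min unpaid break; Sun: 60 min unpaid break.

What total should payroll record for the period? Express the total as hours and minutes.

Mon: 10:44 AM–9:56 PM = 11 h 12 min
Tue: 8:22 AM–5:45 PM = 9 h 23 min; less 30 min break → 8 h 53 min
Wed: 11:25 AM–10:56 PM = 11 h 31 min; less 60 min break → 10 h 31 min
Thu: 6:01 AM–3:57 PM = 9 h 56 min; less 30 min break → 9 h 26 min
Fri: 9:18 AM–7:08 PM = 9 h 50 min
Sat: 5:45 AM–1:21 PM = 7 h 36 min; less 10 min break → 7 h 26 min
Sun: 10:58 AM–5:23 PM = 6 h 25 min; less 60 min break → 5 h 25 min
Total: 11 h 12 min + 8 h 53 min + 10 h 31 min + 9 h 26 min + 9 h 50 min + 7 h 26 min + 5 h 25 min = 62 h 43 min.

62 h 43 min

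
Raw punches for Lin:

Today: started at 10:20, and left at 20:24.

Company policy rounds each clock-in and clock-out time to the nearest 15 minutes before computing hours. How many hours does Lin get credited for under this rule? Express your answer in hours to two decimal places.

10.25 hours

Today: in 10:20→10:15, out 20:24→20:30; 10 h 15 min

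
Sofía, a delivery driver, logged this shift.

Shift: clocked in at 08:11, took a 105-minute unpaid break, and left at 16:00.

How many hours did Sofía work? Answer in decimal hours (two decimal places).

Shift: 08:11–16:00 = 7 h 49 min; less 105 min break → 6 h 4 min

6.07 hours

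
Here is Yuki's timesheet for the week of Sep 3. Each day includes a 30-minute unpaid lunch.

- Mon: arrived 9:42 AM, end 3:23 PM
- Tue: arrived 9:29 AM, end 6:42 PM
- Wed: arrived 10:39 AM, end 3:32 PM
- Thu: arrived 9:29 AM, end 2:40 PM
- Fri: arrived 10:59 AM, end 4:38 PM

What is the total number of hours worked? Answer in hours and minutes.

28 h 7 min

Mon: 9:42 AM–3:23 PM = 5 h 41 min; less 30 min break → 5 h 11 min
Tue: 9:29 AM–6:42 PM = 9 h 13 min; less 30 min break → 8 h 43 min
Wed: 10:39 AM–3:32 PM = 4 h 53 min; less 30 min break → 4 h 23 min
Thu: 9:29 AM–2:40 PM = 5 h 11 min; less 30 min break → 4 h 41 min
Fri: 10:59 AM–4:38 PM = 5 h 39 min; less 30 min break → 5 h 9 min
Total: 5 h 11 min + 8 h 43 min + 4 h 23 min + 4 h 41 min + 5 h 9 min = 28 h 7 min.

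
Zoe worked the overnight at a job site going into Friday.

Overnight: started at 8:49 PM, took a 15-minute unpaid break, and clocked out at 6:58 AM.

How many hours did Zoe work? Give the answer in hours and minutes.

Overnight: 8:49 PM → midnight = 3 h 11 min; midnight → 6:58 AM = 6 h 58 min; span 10 h 9 min; less 15 min break → 9 h 54 min

9 h 54 min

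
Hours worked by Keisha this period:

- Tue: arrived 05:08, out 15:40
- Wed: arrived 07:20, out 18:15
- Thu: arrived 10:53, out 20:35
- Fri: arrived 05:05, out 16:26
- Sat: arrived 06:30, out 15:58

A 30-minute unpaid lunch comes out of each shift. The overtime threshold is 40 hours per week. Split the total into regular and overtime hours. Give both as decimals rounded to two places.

Tue: 05:08–15:40 = 10 h 32 min; less 30 min break → 10 h 2 min
Wed: 07:20–18:15 = 10 h 55 min; less 30 min break → 10 h 25 min
Thu: 10:53–20:35 = 9 h 42 min; less 30 min break → 9 h 12 min
Fri: 05:05–16:26 = 11 h 21 min; less 30 min break → 10 h 51 min
Sat: 06:30–15:58 = 9 h 28 min; less 30 min break → 8 h 58 min
Total worked: 49 h 28 min = 49.47 h.
Threshold 40 h → overtime 9 h 28 min, regular 40 h 0 min.

Regular 40.00 hours, overtime 9.47 hours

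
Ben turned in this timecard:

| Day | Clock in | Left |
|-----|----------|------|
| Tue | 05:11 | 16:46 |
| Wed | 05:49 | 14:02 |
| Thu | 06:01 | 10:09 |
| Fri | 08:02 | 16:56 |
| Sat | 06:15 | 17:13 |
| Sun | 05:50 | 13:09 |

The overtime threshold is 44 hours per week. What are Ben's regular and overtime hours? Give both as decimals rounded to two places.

Regular 44.00 hours, overtime 7.12 hours

Tue: 05:11–16:46 = 11 h 35 min
Wed: 05:49–14:02 = 8 h 13 min
Thu: 06:01–10:09 = 4 h 8 min
Fri: 08:02–16:56 = 8 h 54 min
Sat: 06:15–17:13 = 10 h 58 min
Sun: 05:50–13:09 = 7 h 19 min
Total worked: 51 h 7 min = 51.12 h.
Threshold 44 h → overtime 7 h 7 min, regular 44 h 0 min.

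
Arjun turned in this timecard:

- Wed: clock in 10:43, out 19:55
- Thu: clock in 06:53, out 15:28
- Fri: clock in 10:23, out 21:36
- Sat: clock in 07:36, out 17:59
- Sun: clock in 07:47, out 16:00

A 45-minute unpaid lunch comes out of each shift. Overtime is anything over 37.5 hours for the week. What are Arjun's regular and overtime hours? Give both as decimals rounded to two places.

Wed: 10:43–19:55 = 9 h 12 min; less 45 min break → 8 h 27 min
Thu: 06:53–15:28 = 8 h 35 min; less 45 min break → 7 h 50 min
Fri: 10:23–21:36 = 11 h 13 min; less 45 min break → 10 h 28 min
Sat: 07:36–17:59 = 10 h 23 min; less 45 min break → 9 h 38 min
Sun: 07:47–16:00 = 8 h 13 min; less 45 min break → 7 h 28 min
Total worked: 43 h 51 min = 43.85 h.
Threshold 37.5 h → overtime 6 h 21 min, regular 37 h 30 min.

Regular 37.50 hours, overtime 6.35 hours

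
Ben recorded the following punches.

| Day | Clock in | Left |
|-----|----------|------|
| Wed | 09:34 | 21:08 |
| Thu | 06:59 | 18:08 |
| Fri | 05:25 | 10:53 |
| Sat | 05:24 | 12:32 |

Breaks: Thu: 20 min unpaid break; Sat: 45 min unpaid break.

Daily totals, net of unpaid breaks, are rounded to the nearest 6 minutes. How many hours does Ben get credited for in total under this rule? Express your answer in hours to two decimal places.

Wed: 09:34–21:08 = 11 h 34 min → rounds to 11 h 36 min
Thu: 06:59–18:08 = 11 h 9 min − 20 min = 10 h 49 min → rounds to 10 h 48 min
Fri: 05:25–10:53 = 5 h 28 min → rounds to 5 h 30 min
Sat: 05:24–12:32 = 7 h 8 min − 45 min = 6 h 23 min → rounds to 6 h 24 min
Total credited: 34 h 18 min.

34.30 hours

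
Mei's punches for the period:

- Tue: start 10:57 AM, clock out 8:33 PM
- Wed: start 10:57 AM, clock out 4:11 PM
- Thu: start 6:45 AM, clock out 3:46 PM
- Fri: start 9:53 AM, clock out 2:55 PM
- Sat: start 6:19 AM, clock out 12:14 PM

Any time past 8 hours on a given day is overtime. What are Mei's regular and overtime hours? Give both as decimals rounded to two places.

Regular 32.18 hours, overtime 2.62 hours

Tue: 10:57 AM–8:33 PM = 9 h 36 min
Wed: 10:57 AM–4:11 PM = 5 h 14 min
Thu: 6:45 AM–3:46 PM = 9 h 1 min
Fri: 9:53 AM–2:55 PM = 5 h 2 min
Sat: 6:19 AM–12:14 PM = 5 h 55 min
Tue reg 8 h 0 min / OT 1 h 36 min; Wed reg 5 h 14 min / OT 0 h 0 min; Thu reg 8 h 0 min / OT 1 h 1 min; Fri reg 5 h 2 min / OT 0 h 0 min; Sat reg 5 h 55 min / OT 0 h 0 min.
Totals: regular 32 h 11 min, overtime 2 h 37 min.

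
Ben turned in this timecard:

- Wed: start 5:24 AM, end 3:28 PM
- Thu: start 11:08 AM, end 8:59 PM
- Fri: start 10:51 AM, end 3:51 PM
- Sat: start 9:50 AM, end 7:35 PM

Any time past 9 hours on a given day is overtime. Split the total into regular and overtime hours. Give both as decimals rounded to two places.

Regular 32.00 hours, overtime 2.67 hours

Wed: 5:24 AM–3:28 PM = 10 h 4 min
Thu: 11:08 AM–8:59 PM = 9 h 51 min
Fri: 10:51 AM–3:51 PM = 5 h 0 min
Sat: 9:50 AM–7:35 PM = 9 h 45 min
Wed reg 9 h 0 min / OT 1 h 4 min; Thu reg 9 h 0 min / OT 0 h 51 min; Fri reg 5 h 0 min / OT 0 h 0 min; Sat reg 9 h 0 min / OT 0 h 45 min.
Totals: regular 32 h 0 min, overtime 2 h 40 min.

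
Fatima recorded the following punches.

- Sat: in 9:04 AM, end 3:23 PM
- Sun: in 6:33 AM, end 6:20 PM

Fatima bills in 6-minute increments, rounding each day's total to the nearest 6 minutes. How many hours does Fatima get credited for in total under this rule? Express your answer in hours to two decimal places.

Sat: 9:04 AM–3:23 PM = 6 h 19 min → rounds to 6 h 18 min
Sun: 6:33 AM–6:20 PM = 11 h 47 min → rounds to 11 h 48 min
Total credited: 18 h 6 min.

18.10 hours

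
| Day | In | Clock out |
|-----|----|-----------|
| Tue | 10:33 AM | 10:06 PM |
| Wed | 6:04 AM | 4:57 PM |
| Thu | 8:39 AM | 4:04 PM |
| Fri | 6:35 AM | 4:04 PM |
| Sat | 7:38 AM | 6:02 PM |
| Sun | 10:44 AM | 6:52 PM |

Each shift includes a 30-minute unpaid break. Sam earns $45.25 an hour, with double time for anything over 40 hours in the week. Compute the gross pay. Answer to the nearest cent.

$3155.43

Tue: 10:33 AM–10:06 PM = 11 h 33 min; less 30 min break → 11 h 3 min
Wed: 6:04 AM–4:57 PM = 10 h 53 min; less 30 min break → 10 h 23 min
Thu: 8:39 AM–4:04 PM = 7 h 25 min; less 30 min break → 6 h 55 min
Fri: 6:35 AM–4:04 PM = 9 h 29 min; less 30 min break → 8 h 59 min
Sat: 7:38 AM–6:02 PM = 10 h 24 min; less 30 min break → 9 h 54 min
Sun: 10:44 AM–6:52 PM = 8 h 8 min; less 30 min break → 7 h 38 min
Total worked: 54 h 52 min = 3292 min.
Regular 40 h 0 min = 2400 min at $45.25/h; overtime 14 h 52 min = 892 min at $90.50/h.
Pay = (2400 × $45.25 + 892 × $90.50) ÷ 60 = $3155.43.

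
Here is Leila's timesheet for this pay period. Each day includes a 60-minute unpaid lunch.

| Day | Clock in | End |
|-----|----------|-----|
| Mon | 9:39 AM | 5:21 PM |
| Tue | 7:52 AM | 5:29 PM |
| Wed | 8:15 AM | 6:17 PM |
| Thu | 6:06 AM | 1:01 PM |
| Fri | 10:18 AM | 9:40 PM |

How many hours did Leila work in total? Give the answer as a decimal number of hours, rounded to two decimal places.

Mon: 9:39 AM–5:21 PM = 7 h 42 min; less 60 min break → 6 h 42 min
Tue: 7:52 AM–5:29 PM = 9 h 37 min; less 60 min break → 8 h 37 min
Wed: 8:15 AM–6:17 PM = 10 h 2 min; less 60 min break → 9 h 2 min
Thu: 6:06 AM–1:01 PM = 6 h 55 min; less 60 min break → 5 h 55 min
Fri: 10:18 AM–9:40 PM = 11 h 22 min; less 60 min break → 10 h 22 min
Total: 6 h 42 min + 8 h 37 min + 9 h 2 min + 5 h 55 min + 10 h 22 min = 40 h 38 min.

40.63 hours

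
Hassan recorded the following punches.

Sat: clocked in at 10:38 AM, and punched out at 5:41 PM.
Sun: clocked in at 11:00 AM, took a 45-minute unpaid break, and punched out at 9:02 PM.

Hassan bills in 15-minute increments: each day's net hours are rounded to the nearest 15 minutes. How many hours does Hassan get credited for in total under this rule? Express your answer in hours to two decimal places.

16.25 hours

Sat: 10:38 AM–5:41 PM = 7 h 3 min → rounds to 7 h 0 min
Sun: 11:00 AM–9:02 PM = 10 h 2 min − 45 min = 9 h 17 min → rounds to 9 h 15 min
Total credited: 16 h 15 min.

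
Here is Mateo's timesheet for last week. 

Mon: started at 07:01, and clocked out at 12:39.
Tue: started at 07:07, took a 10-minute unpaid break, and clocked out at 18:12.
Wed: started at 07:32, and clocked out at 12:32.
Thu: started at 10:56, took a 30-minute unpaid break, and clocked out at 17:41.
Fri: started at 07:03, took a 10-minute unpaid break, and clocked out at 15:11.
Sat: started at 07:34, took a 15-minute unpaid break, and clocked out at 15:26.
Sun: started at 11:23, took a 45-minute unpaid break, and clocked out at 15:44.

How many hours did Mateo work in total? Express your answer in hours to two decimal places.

Mon: 07:01–12:39 = 5 h 38 min
Tue: 07:07–18:12 = 11 h 5 min; less 10 min break → 10 h 55 min
Wed: 07:32–12:32 = 5 h 0 min
Thu: 10:56–17:41 = 6 h 45 min; less 30 min break → 6 h 15 min
Fri: 07:03–15:11 = 8 h 8 min; less 10 min break → 7 h 58 min
Sat: 07:34–15:26 = 7 h 52 min; less 15 min break → 7 h 37 min
Sun: 11:23–15:44 = 4 h 21 min; less 45 min break → 3 h 36 min
Total: 5 h 38 min + 10 h 55 min + 5 h 0 min + 6 h 15 min + 7 h 58 min + 7 h 37 min + 3 h 36 min = 46 h 59 min.

46.98 hours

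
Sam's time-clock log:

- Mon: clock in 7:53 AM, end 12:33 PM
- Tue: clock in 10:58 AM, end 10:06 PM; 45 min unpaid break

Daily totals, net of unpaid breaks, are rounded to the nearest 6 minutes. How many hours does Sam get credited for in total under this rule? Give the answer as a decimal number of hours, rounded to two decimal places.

15.10 hours

Mon: 7:53 AM–12:33 PM = 4 h 40 min → rounds to 4 h 42 min
Tue: 10:58 AM–10:06 PM = 11 h 8 min − 45 min = 10 h 23 min → rounds to 10 h 24 min
Total credited: 15 h 6 min.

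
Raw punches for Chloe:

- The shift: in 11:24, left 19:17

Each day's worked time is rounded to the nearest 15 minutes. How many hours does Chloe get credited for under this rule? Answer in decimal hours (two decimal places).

8.00 hours

The shift: 11:24–19:17 = 7 h 53 min → rounds to 8 h 0 min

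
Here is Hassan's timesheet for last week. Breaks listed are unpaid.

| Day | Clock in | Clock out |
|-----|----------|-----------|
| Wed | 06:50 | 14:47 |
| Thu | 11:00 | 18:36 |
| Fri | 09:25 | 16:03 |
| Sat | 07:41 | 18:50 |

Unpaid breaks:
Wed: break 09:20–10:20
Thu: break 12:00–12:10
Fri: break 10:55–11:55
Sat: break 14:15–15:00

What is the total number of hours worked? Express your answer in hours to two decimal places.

Wed: 06:50–14:47 = 7 h 57 min; less 60 min break → 6 h 57 min
Thu: 11:00–18:36 = 7 h 36 min; less 10 min break → 7 h 26 min
Fri: 09:25–16:03 = 6 h 38 min; less 60 min break → 5 h 38 min
Sat: 07:41–18:50 = 11 h 9 min; less 45 min break → 10 h 24 min
Total: 6 h 57 min + 7 h 26 min + 5 h 38 min + 10 h 24 min = 30 h 25 min.

30.42 hours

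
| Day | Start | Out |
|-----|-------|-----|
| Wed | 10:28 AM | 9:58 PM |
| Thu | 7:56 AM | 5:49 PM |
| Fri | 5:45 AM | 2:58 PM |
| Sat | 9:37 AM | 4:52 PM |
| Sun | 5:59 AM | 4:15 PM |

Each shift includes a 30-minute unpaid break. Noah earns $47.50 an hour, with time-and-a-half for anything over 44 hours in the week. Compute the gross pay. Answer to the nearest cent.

$2205.19

Wed: 10:28 AM–9:58 PM = 11 h 30 min; less 30 min break → 11 h 0 min
Thu: 7:56 AM–5:49 PM = 9 h 53 min; less 30 min break → 9 h 23 min
Fri: 5:45 AM–2:58 PM = 9 h 13 min; less 30 min break → 8 h 43 min
Sat: 9:37 AM–4:52 PM = 7 h 15 min; less 30 min break → 6 h 45 min
Sun: 5:59 AM–4:15 PM = 10 h 16 min; less 30 min break → 9 h 46 min
Total worked: 45 h 37 min = 2737 min.
Regular 44 h 0 min = 2640 min at $47.50/h; overtime 1 h 37 min = 97 min at $71.25/h.
Pay = (2640 × $47.50 + 97 × $71.25) ÷ 60 = $2205.19.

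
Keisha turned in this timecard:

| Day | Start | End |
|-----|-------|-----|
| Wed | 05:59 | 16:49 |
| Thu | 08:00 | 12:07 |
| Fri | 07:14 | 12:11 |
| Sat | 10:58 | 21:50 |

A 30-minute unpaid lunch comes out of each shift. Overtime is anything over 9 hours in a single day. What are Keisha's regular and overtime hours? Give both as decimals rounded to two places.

Regular 26.07 hours, overtime 2.70 hours

Wed: 05:59–16:49 = 10 h 50 min; less 30 min break → 10 h 20 min
Thu: 08:00–12:07 = 4 h 7 min; less 30 min break → 3 h 37 min
Fri: 07:14–12:11 = 4 h 57 min; less 30 min break → 4 h 27 min
Sat: 10:58–21:50 = 10 h 52 min; less 30 min break → 10 h 22 min
Wed reg 9 h 0 min / OT 1 h 20 min; Thu reg 3 h 37 min / OT 0 h 0 min; Fri reg 4 h 27 min / OT 0 h 0 min; Sat reg 9 h 0 min / OT 1 h 22 min.
Totals: regular 26 h 4 min, overtime 2 h 42 min.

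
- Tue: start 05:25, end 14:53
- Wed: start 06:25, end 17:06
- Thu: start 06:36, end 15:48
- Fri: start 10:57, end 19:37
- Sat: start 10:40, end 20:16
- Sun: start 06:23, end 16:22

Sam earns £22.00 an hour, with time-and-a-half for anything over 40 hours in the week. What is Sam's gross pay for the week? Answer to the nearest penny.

Tue: 05:25–14:53 = 9 h 28 min
Wed: 06:25–17:06 = 10 h 41 min
Thu: 06:36–15:48 = 9 h 12 min
Fri: 10:57–19:37 = 8 h 40 min
Sat: 10:40–20:16 = 9 h 36 min
Sun: 06:23–16:22 = 9 h 59 min
Total worked: 57 h 36 min = 3456 min.
Regular 40 h 0 min = 2400 min at £22.00/h; overtime 17 h 36 min = 1056 min at £33.00/h.
Pay = (2400 × £22.00 + 1056 × £33.00) ÷ 60 = £1460.80.

£1460.80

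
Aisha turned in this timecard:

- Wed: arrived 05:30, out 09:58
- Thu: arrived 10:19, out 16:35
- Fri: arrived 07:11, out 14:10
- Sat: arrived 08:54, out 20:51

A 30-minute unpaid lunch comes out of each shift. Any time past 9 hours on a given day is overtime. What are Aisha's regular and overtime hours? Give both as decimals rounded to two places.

Regular 25.22 hours, overtime 2.45 hours

Wed: 05:30–09:58 = 4 h 28 min; less 30 min break → 3 h 58 min
Thu: 10:19–16:35 = 6 h 16 min; less 30 min break → 5 h 46 min
Fri: 07:11–14:10 = 6 h 59 min; less 30 min break → 6 h 29 min
Sat: 08:54–20:51 = 11 h 57 min; less 30 min break → 11 h 27 min
Wed reg 3 h 58 min / OT 0 h 0 min; Thu reg 5 h 46 min / OT 0 h 0 min; Fri reg 6 h 29 min / OT 0 h 0 min; Sat reg 9 h 0 min / OT 2 h 27 min.
Totals: regular 25 h 13 min, overtime 2 h 27 min.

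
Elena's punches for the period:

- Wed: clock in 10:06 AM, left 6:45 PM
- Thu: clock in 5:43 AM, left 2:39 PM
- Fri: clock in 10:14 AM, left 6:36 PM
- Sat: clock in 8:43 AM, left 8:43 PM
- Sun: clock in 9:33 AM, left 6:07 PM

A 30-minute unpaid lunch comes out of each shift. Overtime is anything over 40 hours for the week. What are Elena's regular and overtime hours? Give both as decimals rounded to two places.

Wed: 10:06 AM–6:45 PM = 8 h 39 min; less 30 min break → 8 h 9 min
Thu: 5:43 AM–2:39 PM = 8 h 56 min; less 30 min break → 8 h 26 min
Fri: 10:14 AM–6:36 PM = 8 h 22 min; less 30 min break → 7 h 52 min
Sat: 8:43 AM–8:43 PM = 12 h 0 min; less 30 min break → 11 h 30 min
Sun: 9:33 AM–6:07 PM = 8 h 34 min; less 30 min break → 8 h 4 min
Total worked: 44 h 1 min = 44.02 h.
Threshold 40 h → overtime 4 h 1 min, regular 40 h 0 min.

Regular 40.00 hours, overtime 4.02 hours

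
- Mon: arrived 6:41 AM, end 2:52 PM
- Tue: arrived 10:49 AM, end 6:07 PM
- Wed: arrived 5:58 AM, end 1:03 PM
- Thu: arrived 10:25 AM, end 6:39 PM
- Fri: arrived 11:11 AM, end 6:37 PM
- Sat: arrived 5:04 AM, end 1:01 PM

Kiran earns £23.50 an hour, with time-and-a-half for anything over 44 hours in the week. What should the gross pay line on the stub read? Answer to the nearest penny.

Mon: 6:41 AM–2:52 PM = 8 h 11 min
Tue: 10:49 AM–6:07 PM = 7 h 18 min
Wed: 5:58 AM–1:03 PM = 7 h 5 min
Thu: 10:25 AM–6:39 PM = 8 h 14 min
Fri: 11:11 AM–6:37 PM = 7 h 26 min
Sat: 5:04 AM–1:01 PM = 7 h 57 min
Total worked: 46 h 11 min = 2771 min.
Regular 44 h 0 min = 2640 min at £23.50/h; overtime 2 h 11 min = 131 min at £35.25/h.
Pay = (2640 × £23.50 + 131 × £35.25) ÷ 60 = £1110.96.

£1110.96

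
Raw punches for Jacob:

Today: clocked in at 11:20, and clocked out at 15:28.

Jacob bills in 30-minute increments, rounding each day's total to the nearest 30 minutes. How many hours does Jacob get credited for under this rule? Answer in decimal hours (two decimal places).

Today: 11:20–15:28 = 4 h 8 min → rounds to 4 h 0 min

4.00 hours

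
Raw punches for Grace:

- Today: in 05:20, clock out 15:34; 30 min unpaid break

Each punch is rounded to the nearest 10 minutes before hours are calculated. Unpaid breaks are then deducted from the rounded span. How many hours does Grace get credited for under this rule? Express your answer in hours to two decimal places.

9.67 hours

Today: in 05:20→05:20, out 15:34→15:30; 10 h 10 min − 30 min = 9 h 40 min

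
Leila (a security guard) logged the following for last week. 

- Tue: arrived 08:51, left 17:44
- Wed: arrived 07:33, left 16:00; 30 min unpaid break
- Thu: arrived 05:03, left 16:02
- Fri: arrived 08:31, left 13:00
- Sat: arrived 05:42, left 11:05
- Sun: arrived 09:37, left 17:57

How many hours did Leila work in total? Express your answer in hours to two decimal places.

Tue: 08:51–17:44 = 8 h 53 min
Wed: 07:33–16:00 = 8 h 27 min; less 30 min break → 7 h 57 min
Thu: 05:03–16:02 = 10 h 59 min
Fri: 08:31–13:00 = 4 h 29 min
Sat: 05:42–11:05 = 5 h 23 min
Sun: 09:37–17:57 = 8 h 20 min
Total: 8 h 53 min + 7 h 57 min + 10 h 59 min + 4 h 29 min + 5 h 23 min + 8 h 20 min = 46 h 1 min.

46.02 hours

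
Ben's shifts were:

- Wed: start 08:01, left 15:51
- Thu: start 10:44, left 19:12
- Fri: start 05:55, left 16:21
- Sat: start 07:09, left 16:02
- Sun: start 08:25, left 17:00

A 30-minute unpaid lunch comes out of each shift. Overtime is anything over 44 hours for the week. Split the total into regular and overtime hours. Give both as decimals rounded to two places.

Regular 41.70 hours, overtime 0.00 hours

Wed: 08:01–15:51 = 7 h 50 min; less 30 min break → 7 h 20 min
Thu: 10:44–19:12 = 8 h 28 min; less 30 min break → 7 h 58 min
Fri: 05:55–16:21 = 10 h 26 min; less 30 min break → 9 h 56 min
Sat: 07:09–16:02 = 8 h 53 min; less 30 min break → 8 h 23 min
Sun: 08:25–17:00 = 8 h 35 min; less 30 min break → 8 h 5 min
Total worked: 41 h 42 min = 41.70 h.
Threshold 44 h → overtime 0 h 0 min, regular 41 h 42 min.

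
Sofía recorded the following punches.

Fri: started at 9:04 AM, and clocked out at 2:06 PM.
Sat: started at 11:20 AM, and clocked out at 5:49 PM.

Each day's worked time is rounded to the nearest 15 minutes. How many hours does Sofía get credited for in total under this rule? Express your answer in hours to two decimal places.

Fri: 9:04 AM–2:06 PM = 5 h 2 min → rounds to 5 h 0 min
Sat: 11:20 AM–5:49 PM = 6 h 29 min → rounds to 6 h 30 min
Total credited: 11 h 30 min.

11.50 hours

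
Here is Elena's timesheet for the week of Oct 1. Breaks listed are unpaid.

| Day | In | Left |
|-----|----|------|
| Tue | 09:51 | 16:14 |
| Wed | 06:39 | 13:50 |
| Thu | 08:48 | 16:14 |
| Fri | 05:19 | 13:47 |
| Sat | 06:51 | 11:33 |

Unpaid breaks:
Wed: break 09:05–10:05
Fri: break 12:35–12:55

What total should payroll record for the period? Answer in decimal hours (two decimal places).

32.83 hours

Tue: 09:51–16:14 = 6 h 23 min
Wed: 06:39–13:50 = 7 h 11 min; less 60 min break → 6 h 11 min
Thu: 08:48–16:14 = 7 h 26 min
Fri: 05:19–13:47 = 8 h 28 min; less 20 min break → 8 h 8 min
Sat: 06:51–11:33 = 4 h 42 min
Total: 6 h 23 min + 6 h 11 min + 7 h 26 min + 8 h 8 min + 4 h 42 min = 32 h 50 min.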